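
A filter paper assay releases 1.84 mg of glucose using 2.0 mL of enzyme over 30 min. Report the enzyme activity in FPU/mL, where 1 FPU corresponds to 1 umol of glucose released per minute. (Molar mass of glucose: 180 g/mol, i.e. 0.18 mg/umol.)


Activity = glucose_mg / (0.18 mg/umol * V_mL * t_min)
= 1.84 / (0.18 * 2.0 * 30)
= 0.1704 FPU/mL

0.1704 FPU/mL


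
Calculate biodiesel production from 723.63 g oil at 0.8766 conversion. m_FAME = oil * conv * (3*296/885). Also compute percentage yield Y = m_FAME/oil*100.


m_FAME = oil * conv * (3 * 296 / 885) = oil * conv * (888/885)
= 723.63 * 0.8766 * 888 / 885
= 636.4843 g
Y = m_FAME / oil * 100 = conv * (888/885) * 100
= 0.8766 * 888 / 885 * 100
= 87.96%

636.4843 g FAME; Y = 87.96%


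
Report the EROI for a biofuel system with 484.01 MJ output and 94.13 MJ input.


EROI = E_out / E_in
= 484.01 / 94.13
= 5.1419

5.1419


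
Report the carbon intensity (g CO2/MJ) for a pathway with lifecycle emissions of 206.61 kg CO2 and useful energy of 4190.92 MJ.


CI = CO2 * 1000 / E
= 206.61 * 1000 / 4190.92
= 49.2994 g CO2/MJ

49.2994 g CO2/MJ


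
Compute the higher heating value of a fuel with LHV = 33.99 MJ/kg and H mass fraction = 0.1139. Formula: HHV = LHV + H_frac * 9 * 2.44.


HHV = LHV + H_frac * 9 * 2.44
= 33.99 + 0.1139 * 9 * 2.44
= 36.4912 MJ/kg

36.4912 MJ/kg


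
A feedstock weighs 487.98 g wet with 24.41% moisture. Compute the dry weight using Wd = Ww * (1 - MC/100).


Wd = Ww * (1 - MC/100)
= 487.98 * (1 - 24.41/100)
= 368.8641 g

368.8641 g


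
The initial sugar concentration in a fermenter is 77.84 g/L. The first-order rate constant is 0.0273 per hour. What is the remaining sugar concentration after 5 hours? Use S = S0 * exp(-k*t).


S = S0 * exp(-k * t)
S = 77.84 * exp(-0.0273 * 5)
S = 67.9081 g/L

67.9081 g/L


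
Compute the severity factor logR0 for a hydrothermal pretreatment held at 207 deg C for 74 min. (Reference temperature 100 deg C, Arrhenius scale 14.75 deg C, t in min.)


logR0 = log10(t * exp((T - 100) / 14.75))
= log10(74 * exp((207 - 100) / 14.75))
= 5.0197

5.0197


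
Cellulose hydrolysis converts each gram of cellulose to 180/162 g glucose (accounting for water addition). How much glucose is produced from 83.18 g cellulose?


glucose = cellulose * 180/162
= 83.18 * 180/162
= 92.4222 g

92.4222 g


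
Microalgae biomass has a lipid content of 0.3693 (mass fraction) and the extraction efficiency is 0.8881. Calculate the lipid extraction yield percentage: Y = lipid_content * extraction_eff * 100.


Y = lipid_content * extraction_eff * 100
= 0.3693 * 0.8881 * 100
= 32.7975%

32.7975%


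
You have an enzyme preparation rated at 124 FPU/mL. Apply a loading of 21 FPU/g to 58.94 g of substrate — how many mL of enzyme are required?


V = dosage * m_sub / activity
V = 21 * 58.94 / 124
V = 9.9818 mL

9.9818 mL


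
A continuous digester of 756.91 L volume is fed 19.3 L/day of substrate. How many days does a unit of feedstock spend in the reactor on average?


HRT = V / Q
= 756.91 / 19.3
= 39.2181 days

39.2181 days


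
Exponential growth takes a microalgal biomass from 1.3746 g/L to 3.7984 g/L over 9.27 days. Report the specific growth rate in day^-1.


mu = ln(X2/X1) / dt
= ln(3.7984/1.3746) / 9.27
= 0.1096 per day

0.1096 per day


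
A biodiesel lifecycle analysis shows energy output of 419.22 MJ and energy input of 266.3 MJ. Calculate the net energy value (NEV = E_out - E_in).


NEV = E_out - E_in
= 419.22 - 266.3
= 152.9200 MJ

152.9200 MJ


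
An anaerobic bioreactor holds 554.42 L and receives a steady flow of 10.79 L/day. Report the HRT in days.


HRT = V / Q
= 554.42 / 10.79
= 51.3828 days

51.3828 days


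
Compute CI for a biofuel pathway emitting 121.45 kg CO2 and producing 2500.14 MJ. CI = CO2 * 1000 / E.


CI = CO2 * 1000 / E
= 121.45 * 1000 / 2500.14
= 48.5773 g CO2/MJ

48.5773 g CO2/MJ


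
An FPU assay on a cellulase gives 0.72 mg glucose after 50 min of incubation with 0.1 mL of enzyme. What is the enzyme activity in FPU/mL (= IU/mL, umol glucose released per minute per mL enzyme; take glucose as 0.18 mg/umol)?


Activity = glucose_mg / (0.18 mg/umol * V_mL * t_min)
= 0.72 / (0.18 * 0.1 * 50)
= 0.8000 FPU/mL

0.8000 FPU/mL


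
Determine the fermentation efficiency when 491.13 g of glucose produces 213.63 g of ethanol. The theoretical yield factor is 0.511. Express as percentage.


Fermentation efficiency = (actual / (0.511 * glucose)) * 100
= (213.63 / (0.511 * 491.13)) * 100
= 85.1226%

85.1226%


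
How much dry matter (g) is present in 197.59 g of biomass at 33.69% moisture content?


Wd = Ww * (1 - MC/100)
= 197.59 * (1 - 33.69/100)
= 131.0219 g

131.0219 g


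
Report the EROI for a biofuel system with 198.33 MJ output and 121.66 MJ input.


EROI = E_out / E_in
= 198.33 / 121.66
= 1.6302

1.6302


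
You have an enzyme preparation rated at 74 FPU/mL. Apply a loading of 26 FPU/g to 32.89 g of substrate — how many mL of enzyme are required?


V = dosage * m_sub / activity
V = 26 * 32.89 / 74
V = 11.5559 mL

11.5559 mL


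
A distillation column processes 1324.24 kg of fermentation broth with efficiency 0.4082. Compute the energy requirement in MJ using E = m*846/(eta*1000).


E = m * 846 / (eta * 1000)
= 1324.24 * 846 / (0.4082 * 1000)
= 2744.5052 MJ

2744.5052 MJ


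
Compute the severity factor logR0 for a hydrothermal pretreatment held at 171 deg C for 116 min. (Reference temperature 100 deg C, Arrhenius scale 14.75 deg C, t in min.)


logR0 = log10(t * exp((T - 100) / 14.75))
= log10(116 * exp((171 - 100) / 14.75))
= 4.1550

4.1550


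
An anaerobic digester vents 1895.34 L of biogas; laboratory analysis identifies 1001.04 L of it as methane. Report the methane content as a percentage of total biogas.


CH4% = V_CH4 / V_total * 100
= 1001.04 / 1895.34 * 100
= 52.8159%

52.8159%


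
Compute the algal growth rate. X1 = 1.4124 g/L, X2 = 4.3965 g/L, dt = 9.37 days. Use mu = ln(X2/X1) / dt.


mu = ln(X2/X1) / dt
= ln(4.3965/1.4124) / 9.37
= 0.1212 per day

0.1212 per day


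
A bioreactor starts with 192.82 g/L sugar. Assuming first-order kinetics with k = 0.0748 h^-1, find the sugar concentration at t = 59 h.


S = S0 * exp(-k * t)
S = 192.82 * exp(-0.0748 * 59)
S = 2.3363 g/L

2.3363 g/L


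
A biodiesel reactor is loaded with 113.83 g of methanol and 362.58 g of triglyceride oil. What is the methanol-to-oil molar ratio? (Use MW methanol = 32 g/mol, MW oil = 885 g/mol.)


Molar ratio = n_MeOH / n_oil = (MeOH/32) / (oil/885) = (MeOH * 885) / (32 * oil)
= (113.83 * 885) / (32 * 362.58)
= 8.6825

8.6825


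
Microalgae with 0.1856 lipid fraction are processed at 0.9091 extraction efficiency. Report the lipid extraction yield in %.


Y = lipid_content * extraction_eff * 100
= 0.1856 * 0.9091 * 100
= 16.8729%

16.8729%


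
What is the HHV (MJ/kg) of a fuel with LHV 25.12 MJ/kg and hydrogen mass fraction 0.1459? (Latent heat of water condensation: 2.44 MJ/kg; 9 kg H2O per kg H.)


HHV = LHV + H_frac * 9 * 2.44
= 25.12 + 0.1459 * 9 * 2.44
= 28.3240 MJ/kg

28.3240 MJ/kg


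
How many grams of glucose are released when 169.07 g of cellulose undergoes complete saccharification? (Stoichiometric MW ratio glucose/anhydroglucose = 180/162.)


glucose = cellulose * 180/162
= 169.07 * 180/162
= 187.8556 g

187.8556 g


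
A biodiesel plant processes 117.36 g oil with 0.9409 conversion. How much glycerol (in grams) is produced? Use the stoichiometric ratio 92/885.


glycerol = oil * conv * (92/885)
= 117.36 * 0.9409 * 92 / 885
= 11.4791 g

11.4791 g


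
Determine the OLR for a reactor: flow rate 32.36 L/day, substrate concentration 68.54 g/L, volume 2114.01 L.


OLR = Q * S / V
= 32.36 * 68.54 / 2114.01
= 1.0492 g/L/day

1.0492 g/L/day


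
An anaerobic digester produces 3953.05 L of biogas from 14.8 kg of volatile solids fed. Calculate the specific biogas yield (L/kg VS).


Y = V / VS
= 3953.05 / 14.8
= 267.0980 L/kg VS

267.0980 L/kg VS


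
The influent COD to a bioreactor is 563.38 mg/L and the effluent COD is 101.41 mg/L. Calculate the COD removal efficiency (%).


eta = (COD_in - COD_out) / COD_in * 100
= (563.38 - 101.41) / 563.38 * 100
= 81.9997%

81.9997%


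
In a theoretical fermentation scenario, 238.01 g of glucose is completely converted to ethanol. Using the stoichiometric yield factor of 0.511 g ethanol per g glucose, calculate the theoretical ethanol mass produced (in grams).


Theoretical ethanol yield: m_EtOH = 0.511 * m_glucose
m_EtOH = 0.511 * 238.01 = 121.6231 g

121.6231 g


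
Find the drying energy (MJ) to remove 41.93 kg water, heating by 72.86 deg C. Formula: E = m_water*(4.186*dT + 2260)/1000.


E = m_water * (4.186 * dT + 2260) / 1000
= 41.93 * (4.186 * 72.86 + 2260) / 1000
= 107.5501 MJ

107.5501 MJ


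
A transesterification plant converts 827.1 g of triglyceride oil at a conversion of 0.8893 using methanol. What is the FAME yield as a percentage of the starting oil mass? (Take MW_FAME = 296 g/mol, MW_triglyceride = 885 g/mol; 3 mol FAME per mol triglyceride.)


m_FAME = oil * conv * (3 * 296 / 885) = oil * conv * (888/885)
= 827.1 * 0.8893 * 888 / 885
= 738.0334 g
Y = m_FAME / oil * 100 = conv * (888/885) * 100
= 0.8893 * 888 / 885 * 100
= 89.23%

89.23%


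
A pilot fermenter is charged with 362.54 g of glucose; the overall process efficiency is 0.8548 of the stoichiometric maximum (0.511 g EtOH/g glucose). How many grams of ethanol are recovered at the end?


Actual ethanol: m = 0.511 * 362.54 * 0.8548
m = 158.3585 g

158.3585 g


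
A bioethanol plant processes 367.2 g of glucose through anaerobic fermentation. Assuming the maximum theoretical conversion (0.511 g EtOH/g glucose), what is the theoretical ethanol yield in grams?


Theoretical ethanol yield: m_EtOH = 0.511 * m_glucose
m_EtOH = 0.511 * 367.2 = 187.6392 g

187.6392 g


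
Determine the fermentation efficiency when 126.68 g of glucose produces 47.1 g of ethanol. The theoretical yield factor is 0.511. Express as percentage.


Fermentation efficiency = (actual / (0.511 * glucose)) * 100
= (47.1 / (0.511 * 126.68)) * 100
= 72.7599%

72.7599%


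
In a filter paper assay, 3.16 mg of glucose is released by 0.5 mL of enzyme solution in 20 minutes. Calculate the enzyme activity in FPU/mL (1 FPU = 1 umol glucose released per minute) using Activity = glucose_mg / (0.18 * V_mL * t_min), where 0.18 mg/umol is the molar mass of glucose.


Activity = glucose_mg / (0.18 mg/umol * V_mL * t_min)
= 3.16 / (0.18 * 0.5 * 20)
= 1.7556 FPU/mL

1.7556 FPU/mL


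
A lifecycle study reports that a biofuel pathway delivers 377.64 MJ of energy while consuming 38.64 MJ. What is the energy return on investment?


EROI = E_out / E_in
= 377.64 / 38.64
= 9.7733

9.7733


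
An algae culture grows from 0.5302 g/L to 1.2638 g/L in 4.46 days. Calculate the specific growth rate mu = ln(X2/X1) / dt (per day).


mu = ln(X2/X1) / dt
= ln(1.2638/0.5302) / 4.46
= 0.1948 per day

0.1948 per day


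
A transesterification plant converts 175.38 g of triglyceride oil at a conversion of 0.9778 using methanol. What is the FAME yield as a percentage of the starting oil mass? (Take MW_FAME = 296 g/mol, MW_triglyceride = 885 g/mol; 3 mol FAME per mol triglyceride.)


m_FAME = oil * conv * (3 * 296 / 885) = oil * conv * (888/885)
= 175.38 * 0.9778 * 888 / 885
= 172.0679 g
Y = m_FAME / oil * 100 = conv * (888/885) * 100
= 0.9778 * 888 / 885 * 100
= 98.11%

98.11%


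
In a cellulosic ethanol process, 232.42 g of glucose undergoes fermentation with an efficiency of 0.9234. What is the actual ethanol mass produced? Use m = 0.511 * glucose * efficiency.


Actual ethanol: m = 0.511 * 232.42 * 0.9234
m = 109.6691 g

109.6691 g


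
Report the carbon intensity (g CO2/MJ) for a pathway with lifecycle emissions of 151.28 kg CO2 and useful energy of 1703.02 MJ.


CI = CO2 * 1000 / E
= 151.28 * 1000 / 1703.02
= 88.8304 g CO2/MJ

88.8304 g CO2/MJ


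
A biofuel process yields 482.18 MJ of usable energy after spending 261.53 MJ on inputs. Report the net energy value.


NEV = E_out - E_in
= 482.18 - 261.53
= 220.6500 MJ

220.6500 MJ


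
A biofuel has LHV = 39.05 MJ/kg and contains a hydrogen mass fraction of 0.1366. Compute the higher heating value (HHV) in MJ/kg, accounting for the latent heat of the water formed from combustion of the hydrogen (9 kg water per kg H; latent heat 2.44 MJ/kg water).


HHV = LHV + H_frac * 9 * 2.44
= 39.05 + 0.1366 * 9 * 2.44
= 42.0497 MJ/kg

42.0497 MJ/kg


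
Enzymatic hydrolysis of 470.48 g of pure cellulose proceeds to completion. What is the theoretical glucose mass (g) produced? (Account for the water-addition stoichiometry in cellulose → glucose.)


glucose = cellulose * 180/162
= 470.48 * 180/162
= 522.7556 g

522.7556 g


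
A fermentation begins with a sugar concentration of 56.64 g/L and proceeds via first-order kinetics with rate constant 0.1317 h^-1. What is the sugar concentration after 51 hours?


S = S0 * exp(-k * t)
S = 56.64 * exp(-0.1317 * 51)
S = 0.0686 g/L

0.0686 g/L


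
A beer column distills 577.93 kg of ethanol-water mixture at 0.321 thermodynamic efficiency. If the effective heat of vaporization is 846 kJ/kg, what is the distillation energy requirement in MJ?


E = m * 846 / (eta * 1000)
= 577.93 * 846 / (0.321 * 1000)
= 1523.1426 MJ

1523.1426 MJ


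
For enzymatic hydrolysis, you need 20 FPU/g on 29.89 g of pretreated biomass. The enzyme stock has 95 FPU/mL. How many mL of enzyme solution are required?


V = dosage * m_sub / activity
V = 20 * 29.89 / 95
V = 6.2926 mL

6.2926 mL


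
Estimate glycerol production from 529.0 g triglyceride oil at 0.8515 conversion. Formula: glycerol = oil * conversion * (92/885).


glycerol = oil * conv * (92/885)
= 529.0 * 0.8515 * 92 / 885
= 46.8258 g

46.8258 g


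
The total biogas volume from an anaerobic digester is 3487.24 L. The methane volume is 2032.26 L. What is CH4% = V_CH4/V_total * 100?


CH4% = V_CH4 / V_total * 100
= 2032.26 / 3487.24 * 100
= 58.2770%

58.2770%


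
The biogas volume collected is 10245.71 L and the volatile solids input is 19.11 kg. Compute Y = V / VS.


Y = V / VS
= 10245.71 / 19.11
= 536.1439 L/kg VS

536.1439 L/kg VS


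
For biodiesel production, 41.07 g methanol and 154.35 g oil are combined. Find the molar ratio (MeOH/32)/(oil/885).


Molar ratio = n_MeOH / n_oil = (MeOH/32) / (oil/885) = (MeOH * 885) / (32 * oil)
= (41.07 * 885) / (32 * 154.35)
= 7.3589

7.3589


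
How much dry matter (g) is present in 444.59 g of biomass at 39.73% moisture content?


Wd = Ww * (1 - MC/100)
= 444.59 * (1 - 39.73/100)
= 267.9544 g

267.9544 g


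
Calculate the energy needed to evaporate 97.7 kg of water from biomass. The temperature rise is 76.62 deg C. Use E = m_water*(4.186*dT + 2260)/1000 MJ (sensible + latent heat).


E = m_water * (4.186 * dT + 2260) / 1000
= 97.7 * (4.186 * 76.62 + 2260) / 1000
= 252.1374 MJ

252.1374 MJ


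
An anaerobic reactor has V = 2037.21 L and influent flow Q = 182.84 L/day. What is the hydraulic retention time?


HRT = V / Q
= 2037.21 / 182.84
= 11.1420 days

11.1420 days


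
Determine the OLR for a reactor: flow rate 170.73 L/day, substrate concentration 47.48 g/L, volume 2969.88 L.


OLR = Q * S / V
= 170.73 * 47.48 / 2969.88
= 2.7295 g/L/day

2.7295 g/L/day


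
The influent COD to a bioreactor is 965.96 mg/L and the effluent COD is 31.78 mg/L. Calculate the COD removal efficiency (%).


eta = (COD_in - COD_out) / COD_in * 100
= (965.96 - 31.78) / 965.96 * 100
= 96.7100%

96.7100%


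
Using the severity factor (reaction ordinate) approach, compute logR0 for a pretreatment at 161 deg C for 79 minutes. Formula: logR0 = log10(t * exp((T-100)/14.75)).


logR0 = log10(t * exp((T - 100) / 14.75))
= log10(79 * exp((161 - 100) / 14.75))
= 3.6937

3.6937


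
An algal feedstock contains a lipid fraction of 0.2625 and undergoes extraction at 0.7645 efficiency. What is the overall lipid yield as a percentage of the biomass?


Y = lipid_content * extraction_eff * 100
= 0.2625 * 0.7645 * 100
= 20.0681%

20.0681%


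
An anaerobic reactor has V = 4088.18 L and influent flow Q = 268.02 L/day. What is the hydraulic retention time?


HRT = V / Q
= 4088.18 / 268.02
= 15.2533 days

15.2533 days


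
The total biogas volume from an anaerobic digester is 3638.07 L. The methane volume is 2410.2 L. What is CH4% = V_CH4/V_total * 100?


CH4% = V_CH4 / V_total * 100
= 2410.2 / 3638.07 * 100
= 66.2494%

66.2494%


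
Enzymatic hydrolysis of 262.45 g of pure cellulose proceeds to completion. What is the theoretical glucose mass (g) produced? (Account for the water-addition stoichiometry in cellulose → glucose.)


glucose = cellulose * 180/162
= 262.45 * 180/162
= 291.6111 g

291.6111 g


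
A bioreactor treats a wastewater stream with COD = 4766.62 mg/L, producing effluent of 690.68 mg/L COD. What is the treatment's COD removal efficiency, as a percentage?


eta = (COD_in - COD_out) / COD_in * 100
= (4766.62 - 690.68) / 4766.62 * 100
= 85.5101%

85.5101%


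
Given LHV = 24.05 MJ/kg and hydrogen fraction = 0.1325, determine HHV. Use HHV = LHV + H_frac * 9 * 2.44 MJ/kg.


HHV = LHV + H_frac * 9 * 2.44
= 24.05 + 0.1325 * 9 * 2.44
= 26.9597 MJ/kg

26.9597 MJ/kg


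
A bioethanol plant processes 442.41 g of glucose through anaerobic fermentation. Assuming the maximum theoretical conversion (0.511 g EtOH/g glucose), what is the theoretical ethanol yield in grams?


Theoretical ethanol yield: m_EtOH = 0.511 * m_glucose
m_EtOH = 0.511 * 442.41 = 226.0715 g

226.0715 g


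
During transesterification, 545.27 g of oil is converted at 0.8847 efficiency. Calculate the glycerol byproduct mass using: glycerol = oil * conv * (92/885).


glycerol = oil * conv * (92/885)
= 545.27 * 0.8847 * 92 / 885
= 50.1478 g

50.1478 g


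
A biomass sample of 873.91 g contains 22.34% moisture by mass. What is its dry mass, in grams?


Wd = Ww * (1 - MC/100)
= 873.91 * (1 - 22.34/100)
= 678.6785 g

678.6785 g


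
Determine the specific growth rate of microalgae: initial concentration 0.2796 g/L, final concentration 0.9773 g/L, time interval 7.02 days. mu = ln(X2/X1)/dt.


mu = ln(X2/X1) / dt
= ln(0.9773/0.2796) / 7.02
= 0.1783 per day

0.1783 per day


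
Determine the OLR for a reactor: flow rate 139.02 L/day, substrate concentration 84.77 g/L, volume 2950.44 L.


OLR = Q * S / V
= 139.02 * 84.77 / 2950.44
= 3.9942 g/L/day

3.9942 g/L/day


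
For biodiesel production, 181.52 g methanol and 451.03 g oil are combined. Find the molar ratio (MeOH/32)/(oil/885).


Molar ratio = n_MeOH / n_oil = (MeOH/32) / (oil/885) = (MeOH * 885) / (32 * oil)
= (181.52 * 885) / (32 * 451.03)
= 11.1304

11.1304


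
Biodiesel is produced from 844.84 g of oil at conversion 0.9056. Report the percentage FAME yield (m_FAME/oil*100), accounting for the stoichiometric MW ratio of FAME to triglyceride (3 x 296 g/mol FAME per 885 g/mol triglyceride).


m_FAME = oil * conv * (3 * 296 / 885) = oil * conv * (888/885)
= 844.84 * 0.9056 * 888 / 885
= 767.6806 g
Y = m_FAME / oil * 100 = conv * (888/885) * 100
= 0.9056 * 888 / 885 * 100
= 90.87%

90.87%


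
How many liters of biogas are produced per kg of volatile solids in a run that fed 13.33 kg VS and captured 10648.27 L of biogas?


Y = V / VS
= 10648.27 / 13.33
= 798.8200 L/kg VS

798.8200 L/kg VS


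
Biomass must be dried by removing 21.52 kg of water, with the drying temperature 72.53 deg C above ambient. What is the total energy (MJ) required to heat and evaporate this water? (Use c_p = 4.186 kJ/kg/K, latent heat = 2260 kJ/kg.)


E = m_water * (4.186 * dT + 2260) / 1000
= 21.52 * (4.186 * 72.53 + 2260) / 1000
= 55.1689 MJ

55.1689 MJ


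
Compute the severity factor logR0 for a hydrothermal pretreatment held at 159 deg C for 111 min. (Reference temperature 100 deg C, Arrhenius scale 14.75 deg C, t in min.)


logR0 = log10(t * exp((T - 100) / 14.75))
= log10(111 * exp((159 - 100) / 14.75))
= 3.7825

3.7825


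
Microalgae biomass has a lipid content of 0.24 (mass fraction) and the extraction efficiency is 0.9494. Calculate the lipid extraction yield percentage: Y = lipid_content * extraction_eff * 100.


Y = lipid_content * extraction_eff * 100
= 0.24 * 0.9494 * 100
= 22.7856%

22.7856%


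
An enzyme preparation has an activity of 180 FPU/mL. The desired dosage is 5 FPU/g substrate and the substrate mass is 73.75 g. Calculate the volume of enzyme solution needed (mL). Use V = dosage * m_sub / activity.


V = dosage * m_sub / activity
V = 5 * 73.75 / 180
V = 2.0486 mL

2.0486 mL


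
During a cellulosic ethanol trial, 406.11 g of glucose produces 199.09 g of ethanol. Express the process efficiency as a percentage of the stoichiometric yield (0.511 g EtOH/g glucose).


Fermentation efficiency = (actual / (0.511 * glucose)) * 100
= (199.09 / (0.511 * 406.11)) * 100
= 95.9367%

95.9367%


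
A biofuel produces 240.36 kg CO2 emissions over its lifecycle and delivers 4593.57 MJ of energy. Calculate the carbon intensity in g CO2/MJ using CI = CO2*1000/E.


CI = CO2 * 1000 / E
= 240.36 * 1000 / 4593.57
= 52.3253 g CO2/MJ

52.3253 g CO2/MJ


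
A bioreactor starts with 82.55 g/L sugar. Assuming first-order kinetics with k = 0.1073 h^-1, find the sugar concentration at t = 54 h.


S = S0 * exp(-k * t)
S = 82.55 * exp(-0.1073 * 54)
S = 0.2514 g/L

0.2514 g/L


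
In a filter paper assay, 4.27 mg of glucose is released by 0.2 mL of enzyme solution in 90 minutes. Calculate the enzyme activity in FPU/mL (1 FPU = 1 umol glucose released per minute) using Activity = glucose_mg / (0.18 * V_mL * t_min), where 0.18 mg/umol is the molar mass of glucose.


Activity = glucose_mg / (0.18 mg/umol * V_mL * t_min)
= 4.27 / (0.18 * 0.2 * 90)
= 1.3179 FPU/mL

1.3179 FPU/mL


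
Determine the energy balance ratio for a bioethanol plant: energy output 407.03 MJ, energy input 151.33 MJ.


EROI = E_out / E_in
= 407.03 / 151.33
= 2.6897

2.6897


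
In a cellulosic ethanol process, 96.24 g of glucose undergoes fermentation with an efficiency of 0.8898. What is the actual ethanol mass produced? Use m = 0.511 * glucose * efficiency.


Actual ethanol: m = 0.511 * 96.24 * 0.8898
m = 43.7592 g

43.7592 g


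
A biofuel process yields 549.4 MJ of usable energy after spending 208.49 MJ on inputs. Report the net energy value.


NEV = E_out - E_in
= 549.4 - 208.49
= 340.9100 MJ

340.9100 MJ


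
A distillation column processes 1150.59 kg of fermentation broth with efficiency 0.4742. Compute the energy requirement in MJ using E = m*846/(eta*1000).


E = m * 846 / (eta * 1000)
= 1150.59 * 846 / (0.4742 * 1000)
= 2052.7186 MJ

2052.7186 MJ


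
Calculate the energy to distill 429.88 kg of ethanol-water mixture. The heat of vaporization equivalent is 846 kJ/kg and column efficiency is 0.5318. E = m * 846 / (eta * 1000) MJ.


E = m * 846 / (eta * 1000)
= 429.88 * 846 / (0.5318 * 1000)
= 683.8633 MJ

683.8633 MJ


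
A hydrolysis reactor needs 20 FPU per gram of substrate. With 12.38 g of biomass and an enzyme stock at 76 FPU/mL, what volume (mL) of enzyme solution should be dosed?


V = dosage * m_sub / activity
V = 20 * 12.38 / 76
V = 3.2579 mL

3.2579 mL


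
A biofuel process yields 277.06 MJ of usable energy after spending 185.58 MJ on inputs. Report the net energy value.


NEV = E_out - E_in
= 277.06 - 185.58
= 91.4800 MJ

91.4800 MJ


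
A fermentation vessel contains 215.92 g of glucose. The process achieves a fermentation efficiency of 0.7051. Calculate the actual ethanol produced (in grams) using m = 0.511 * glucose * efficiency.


Actual ethanol: m = 0.511 * 215.92 * 0.7051
m = 77.7973 g

77.7973 g


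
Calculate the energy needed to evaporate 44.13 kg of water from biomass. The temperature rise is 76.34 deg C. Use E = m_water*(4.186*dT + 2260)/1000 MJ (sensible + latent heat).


E = m_water * (4.186 * dT + 2260) / 1000
= 44.13 * (4.186 * 76.34 + 2260) / 1000
= 113.8359 MJ

113.8359 MJ


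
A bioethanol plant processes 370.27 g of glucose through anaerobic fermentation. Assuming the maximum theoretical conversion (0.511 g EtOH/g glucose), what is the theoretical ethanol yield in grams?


Theoretical ethanol yield: m_EtOH = 0.511 * m_glucose
m_EtOH = 0.511 * 370.27 = 189.2080 g

189.2080 g


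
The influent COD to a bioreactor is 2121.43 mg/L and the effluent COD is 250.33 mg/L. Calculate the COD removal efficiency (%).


eta = (COD_in - COD_out) / COD_in * 100
= (2121.43 - 250.33) / 2121.43 * 100
= 88.1999%

88.1999%


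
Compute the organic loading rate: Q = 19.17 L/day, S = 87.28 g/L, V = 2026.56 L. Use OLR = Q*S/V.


OLR = Q * S / V
= 19.17 * 87.28 / 2026.56
= 0.8256 g/L/day

0.8256 g/L/day


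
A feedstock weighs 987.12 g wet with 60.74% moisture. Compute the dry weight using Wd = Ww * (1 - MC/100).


Wd = Ww * (1 - MC/100)
= 987.12 * (1 - 60.74/100)
= 387.5433 g

387.5433 g


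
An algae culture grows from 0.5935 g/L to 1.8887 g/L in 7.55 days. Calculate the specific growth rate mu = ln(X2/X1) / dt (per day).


mu = ln(X2/X1) / dt
= ln(1.8887/0.5935) / 7.55
= 0.1533 per day

0.1533 per day


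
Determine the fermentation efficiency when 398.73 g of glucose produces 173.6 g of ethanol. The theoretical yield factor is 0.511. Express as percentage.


Fermentation efficiency = (actual / (0.511 * glucose)) * 100
= (173.6 / (0.511 * 398.73)) * 100
= 85.2020%

85.2020%


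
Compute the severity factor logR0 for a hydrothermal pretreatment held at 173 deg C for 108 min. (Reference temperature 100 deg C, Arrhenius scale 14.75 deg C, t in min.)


logR0 = log10(t * exp((T - 100) / 14.75))
= log10(108 * exp((173 - 100) / 14.75))
= 4.1828

4.1828


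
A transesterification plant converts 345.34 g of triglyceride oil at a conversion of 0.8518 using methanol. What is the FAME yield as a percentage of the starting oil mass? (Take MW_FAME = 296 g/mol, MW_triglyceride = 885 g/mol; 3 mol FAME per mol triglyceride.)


m_FAME = oil * conv * (3 * 296 / 885) = oil * conv * (888/885)
= 345.34 * 0.8518 * 888 / 885
= 295.1578 g
Y = m_FAME / oil * 100 = conv * (888/885) * 100
= 0.8518 * 888 / 885 * 100
= 85.47%

85.47%


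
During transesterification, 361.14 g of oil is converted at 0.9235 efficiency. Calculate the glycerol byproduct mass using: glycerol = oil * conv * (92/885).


glycerol = oil * conv * (92/885)
= 361.14 * 0.9235 * 92 / 885
= 34.6703 g

34.6703 g


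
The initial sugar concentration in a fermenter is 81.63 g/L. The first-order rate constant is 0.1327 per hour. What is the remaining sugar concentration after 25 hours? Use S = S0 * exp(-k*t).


S = S0 * exp(-k * t)
S = 81.63 * exp(-0.1327 * 25)
S = 2.9585 g/L

2.9585 g/L


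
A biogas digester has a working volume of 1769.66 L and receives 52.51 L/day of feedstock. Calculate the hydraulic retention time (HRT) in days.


HRT = V / Q
= 1769.66 / 52.51
= 33.7014 days

33.7014 days


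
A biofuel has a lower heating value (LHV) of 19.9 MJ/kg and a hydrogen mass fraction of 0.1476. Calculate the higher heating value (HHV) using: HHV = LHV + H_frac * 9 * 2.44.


HHV = LHV + H_frac * 9 * 2.44
= 19.9 + 0.1476 * 9 * 2.44
= 23.1413 MJ/kg

23.1413 MJ/kg


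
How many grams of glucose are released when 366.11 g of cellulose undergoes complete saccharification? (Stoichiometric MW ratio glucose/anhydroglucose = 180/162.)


glucose = cellulose * 180/162
= 366.11 * 180/162
= 406.7889 g

406.7889 g


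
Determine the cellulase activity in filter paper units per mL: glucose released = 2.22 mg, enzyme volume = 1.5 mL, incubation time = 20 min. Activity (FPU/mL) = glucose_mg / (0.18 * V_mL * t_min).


Activity = glucose_mg / (0.18 mg/umol * V_mL * t_min)
= 2.22 / (0.18 * 1.5 * 20)
= 0.4111 FPU/mL

0.4111 FPU/mL


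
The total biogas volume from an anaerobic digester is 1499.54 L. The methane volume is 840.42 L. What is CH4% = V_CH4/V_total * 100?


CH4% = V_CH4 / V_total * 100
= 840.42 / 1499.54 * 100
= 56.0452%

56.0452%


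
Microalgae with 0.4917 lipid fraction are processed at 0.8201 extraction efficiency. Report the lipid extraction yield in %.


Y = lipid_content * extraction_eff * 100
= 0.4917 * 0.8201 * 100
= 40.3243%

40.3243%


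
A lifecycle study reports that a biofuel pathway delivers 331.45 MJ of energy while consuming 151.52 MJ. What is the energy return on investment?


EROI = E_out / E_in
= 331.45 / 151.52
= 2.1875

2.1875


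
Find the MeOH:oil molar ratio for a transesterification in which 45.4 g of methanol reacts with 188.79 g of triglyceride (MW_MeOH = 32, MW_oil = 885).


Molar ratio = n_MeOH / n_oil = (MeOH/32) / (oil/885) = (MeOH * 885) / (32 * oil)
= (45.4 * 885) / (32 * 188.79)
= 6.6507

6.6507


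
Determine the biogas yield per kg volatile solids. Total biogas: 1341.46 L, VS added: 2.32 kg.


Y = V / VS
= 1341.46 / 2.32
= 578.2155 L/kg VS

578.2155 L/kg VS


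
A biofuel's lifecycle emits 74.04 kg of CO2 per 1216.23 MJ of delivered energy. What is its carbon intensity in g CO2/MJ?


CI = CO2 * 1000 / E
= 74.04 * 1000 / 1216.23
= 60.8766 g CO2/MJ

60.8766 g CO2/MJ


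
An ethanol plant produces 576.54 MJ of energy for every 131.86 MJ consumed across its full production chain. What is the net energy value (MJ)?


NEV = E_out - E_in
= 576.54 - 131.86
= 444.6800 MJ

444.6800 MJ


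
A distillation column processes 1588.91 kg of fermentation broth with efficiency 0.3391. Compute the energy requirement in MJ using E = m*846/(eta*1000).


E = m * 846 / (eta * 1000)
= 1588.91 * 846 / (0.3391 * 1000)
= 3964.0751 MJ

3964.0751 MJ


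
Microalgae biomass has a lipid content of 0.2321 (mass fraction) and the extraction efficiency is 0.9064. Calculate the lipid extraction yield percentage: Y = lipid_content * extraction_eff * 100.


Y = lipid_content * extraction_eff * 100
= 0.2321 * 0.9064 * 100
= 21.0375%

21.0375%


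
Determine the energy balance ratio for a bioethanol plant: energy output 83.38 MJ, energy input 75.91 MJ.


EROI = E_out / E_in
= 83.38 / 75.91
= 1.0984

1.0984


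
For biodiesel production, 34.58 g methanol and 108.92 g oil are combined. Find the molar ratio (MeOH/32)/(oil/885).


Molar ratio = n_MeOH / n_oil = (MeOH/32) / (oil/885) = (MeOH * 885) / (32 * oil)
= (34.58 * 885) / (32 * 108.92)
= 8.7803

8.7803


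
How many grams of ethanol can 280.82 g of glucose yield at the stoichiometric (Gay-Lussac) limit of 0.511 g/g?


Theoretical ethanol yield: m_EtOH = 0.511 * m_glucose
m_EtOH = 0.511 * 280.82 = 143.4990 g

143.4990 g


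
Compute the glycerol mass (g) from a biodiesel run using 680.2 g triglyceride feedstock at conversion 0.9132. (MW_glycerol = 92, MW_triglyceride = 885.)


glycerol = oil * conv * (92/885)
= 680.2 * 0.9132 * 92 / 885
= 64.5724 g

64.5724 g


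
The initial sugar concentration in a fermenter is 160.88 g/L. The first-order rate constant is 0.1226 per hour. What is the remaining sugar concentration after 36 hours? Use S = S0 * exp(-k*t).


S = S0 * exp(-k * t)
S = 160.88 * exp(-0.1226 * 36)
S = 1.9485 g/L

1.9485 g/L


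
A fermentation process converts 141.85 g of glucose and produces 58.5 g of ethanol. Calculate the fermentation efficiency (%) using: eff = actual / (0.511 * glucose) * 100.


Fermentation efficiency = (actual / (0.511 * glucose)) * 100
= (58.5 / (0.511 * 141.85)) * 100
= 80.7060%

80.7060%


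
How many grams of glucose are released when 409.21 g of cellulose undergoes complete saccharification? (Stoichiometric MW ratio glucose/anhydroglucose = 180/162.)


glucose = cellulose * 180/162
= 409.21 * 180/162
= 454.6778 g

454.6778 g


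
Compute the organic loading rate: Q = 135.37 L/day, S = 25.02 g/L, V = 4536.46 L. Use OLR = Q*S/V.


OLR = Q * S / V
= 135.37 * 25.02 / 4536.46
= 0.7466 g/L/day

0.7466 g/L/day


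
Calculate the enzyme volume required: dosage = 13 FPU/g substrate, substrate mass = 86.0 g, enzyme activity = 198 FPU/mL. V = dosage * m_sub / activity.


V = dosage * m_sub / activity
V = 13 * 86.0 / 198
V = 5.6465 mL

5.6465 mL


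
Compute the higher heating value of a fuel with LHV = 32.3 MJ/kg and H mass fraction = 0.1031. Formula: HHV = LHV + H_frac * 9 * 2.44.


HHV = LHV + H_frac * 9 * 2.44
= 32.3 + 0.1031 * 9 * 2.44
= 34.5641 MJ/kg

34.5641 MJ/kg


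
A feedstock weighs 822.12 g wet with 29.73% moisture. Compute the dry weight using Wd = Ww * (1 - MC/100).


Wd = Ww * (1 - MC/100)
= 822.12 * (1 - 29.73/100)
= 577.7037 g

577.7037 g


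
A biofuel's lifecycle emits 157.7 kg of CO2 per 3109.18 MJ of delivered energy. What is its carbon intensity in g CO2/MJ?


CI = CO2 * 1000 / E
= 157.7 * 1000 / 3109.18
= 50.7208 g CO2/MJ

50.7208 g CO2/MJ


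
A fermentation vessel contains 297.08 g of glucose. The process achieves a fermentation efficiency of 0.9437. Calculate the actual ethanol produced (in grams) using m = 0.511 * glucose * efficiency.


Actual ethanol: m = 0.511 * 297.08 * 0.9437
m = 143.2611 g

143.2611 g


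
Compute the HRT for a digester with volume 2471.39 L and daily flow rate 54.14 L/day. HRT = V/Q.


HRT = V / Q
= 2471.39 / 54.14
= 45.6481 days

45.6481 days


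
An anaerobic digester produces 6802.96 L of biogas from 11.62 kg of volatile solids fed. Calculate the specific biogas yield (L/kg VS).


Y = V / VS
= 6802.96 / 11.62
= 585.4527 L/kg VS

585.4527 L/kg VS


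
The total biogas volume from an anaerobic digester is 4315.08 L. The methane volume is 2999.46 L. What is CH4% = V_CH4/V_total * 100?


CH4% = V_CH4 / V_total * 100
= 2999.46 / 4315.08 * 100
= 69.5111%

69.5111%


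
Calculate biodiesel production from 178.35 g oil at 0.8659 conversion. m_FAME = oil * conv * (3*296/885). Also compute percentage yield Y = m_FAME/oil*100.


m_FAME = oil * conv * (3 * 296 / 885) = oil * conv * (888/885)
= 178.35 * 0.8659 * 888 / 885
= 154.9568 g
Y = m_FAME / oil * 100 = conv * (888/885) * 100
= 0.8659 * 888 / 885 * 100
= 86.88%

154.9568 g FAME; Y = 86.88%


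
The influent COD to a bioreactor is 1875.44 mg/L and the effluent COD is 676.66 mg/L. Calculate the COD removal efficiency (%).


eta = (COD_in - COD_out) / COD_in * 100
= (1875.44 - 676.66) / 1875.44 * 100
= 63.9199%

63.9199%


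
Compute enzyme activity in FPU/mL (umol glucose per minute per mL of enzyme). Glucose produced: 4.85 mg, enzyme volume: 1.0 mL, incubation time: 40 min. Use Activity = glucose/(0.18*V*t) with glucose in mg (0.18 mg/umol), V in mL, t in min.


Activity = glucose_mg / (0.18 mg/umol * V_mL * t_min)
= 4.85 / (0.18 * 1.0 * 40)
= 0.6736 FPU/mL

0.6736 FPU/mL


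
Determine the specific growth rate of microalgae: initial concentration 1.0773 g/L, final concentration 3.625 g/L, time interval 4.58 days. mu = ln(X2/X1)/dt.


mu = ln(X2/X1) / dt
= ln(3.625/1.0773) / 4.58
= 0.2649 per day

0.2649 per day


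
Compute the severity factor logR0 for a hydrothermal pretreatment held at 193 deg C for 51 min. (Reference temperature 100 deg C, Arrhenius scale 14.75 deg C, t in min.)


logR0 = log10(t * exp((T - 100) / 14.75))
= log10(51 * exp((193 - 100) / 14.75))
= 4.4458

4.4458


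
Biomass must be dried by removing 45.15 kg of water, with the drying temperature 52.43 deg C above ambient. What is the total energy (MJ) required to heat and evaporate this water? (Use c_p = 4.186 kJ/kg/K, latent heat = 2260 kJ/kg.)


E = m_water * (4.186 * dT + 2260) / 1000
= 45.15 * (4.186 * 52.43 + 2260) / 1000
= 111.9482 MJ

111.9482 MJ


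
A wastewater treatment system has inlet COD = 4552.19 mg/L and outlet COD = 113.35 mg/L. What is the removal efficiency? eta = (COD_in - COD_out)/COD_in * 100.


eta = (COD_in - COD_out) / COD_in * 100
= (4552.19 - 113.35) / 4552.19 * 100
= 97.5100%

97.5100%


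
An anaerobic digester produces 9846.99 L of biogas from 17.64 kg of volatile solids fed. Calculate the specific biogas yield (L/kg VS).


Y = V / VS
= 9846.99 / 17.64
= 558.2194 L/kg VS

558.2194 L/kg VS


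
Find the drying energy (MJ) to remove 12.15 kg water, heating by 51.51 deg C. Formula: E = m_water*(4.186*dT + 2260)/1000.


E = m_water * (4.186 * dT + 2260) / 1000
= 12.15 * (4.186 * 51.51 + 2260) / 1000
= 30.0788 MJ

30.0788 MJ


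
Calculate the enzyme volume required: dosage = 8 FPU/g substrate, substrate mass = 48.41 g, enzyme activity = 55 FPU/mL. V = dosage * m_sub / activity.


V = dosage * m_sub / activity
V = 8 * 48.41 / 55
V = 7.0415 mL

7.0415 mL


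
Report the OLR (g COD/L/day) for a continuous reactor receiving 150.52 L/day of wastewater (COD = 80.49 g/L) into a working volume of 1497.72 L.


OLR = Q * S / V
= 150.52 * 80.49 / 1497.72
= 8.0892 g/L/day

8.0892 g/L/day


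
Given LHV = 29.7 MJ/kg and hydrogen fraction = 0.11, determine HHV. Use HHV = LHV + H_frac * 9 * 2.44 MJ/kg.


HHV = LHV + H_frac * 9 * 2.44
= 29.7 + 0.11 * 9 * 2.44
= 32.1156 MJ/kg

32.1156 MJ/kg


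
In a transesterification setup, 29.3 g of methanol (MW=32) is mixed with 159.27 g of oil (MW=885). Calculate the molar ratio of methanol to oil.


Molar ratio = n_MeOH / n_oil = (MeOH/32) / (oil/885) = (MeOH * 885) / (32 * oil)
= (29.3 * 885) / (32 * 159.27)
= 5.0878

5.0878


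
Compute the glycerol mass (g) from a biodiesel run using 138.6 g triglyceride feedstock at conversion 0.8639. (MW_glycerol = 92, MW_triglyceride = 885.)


glycerol = oil * conv * (92/885)
= 138.6 * 0.8639 * 92 / 885
= 12.4472 g

12.4472 g


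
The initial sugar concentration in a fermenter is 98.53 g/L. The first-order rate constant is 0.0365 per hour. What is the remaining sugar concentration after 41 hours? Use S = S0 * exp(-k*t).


S = S0 * exp(-k * t)
S = 98.53 * exp(-0.0365 * 41)
S = 22.0621 g/L

22.0621 g/L


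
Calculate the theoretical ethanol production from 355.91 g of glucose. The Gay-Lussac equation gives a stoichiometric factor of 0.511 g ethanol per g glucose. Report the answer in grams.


Theoretical ethanol yield: m_EtOH = 0.511 * m_glucose
m_EtOH = 0.511 * 355.91 = 181.8700 g

181.8700 g


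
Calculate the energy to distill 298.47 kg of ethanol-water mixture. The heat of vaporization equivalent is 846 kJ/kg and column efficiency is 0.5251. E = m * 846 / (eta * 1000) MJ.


E = m * 846 / (eta * 1000)
= 298.47 * 846 / (0.5251 * 1000)
= 480.8715 MJ

480.8715 MJ


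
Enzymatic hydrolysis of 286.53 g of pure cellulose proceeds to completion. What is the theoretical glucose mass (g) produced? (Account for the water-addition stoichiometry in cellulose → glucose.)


glucose = cellulose * 180/162
= 286.53 * 180/162
= 318.3667 g

318.3667 g


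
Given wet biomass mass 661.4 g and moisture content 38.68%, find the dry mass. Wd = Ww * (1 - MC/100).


Wd = Ww * (1 - MC/100)
= 661.4 * (1 - 38.68/100)
= 405.5705 g

405.5705 g


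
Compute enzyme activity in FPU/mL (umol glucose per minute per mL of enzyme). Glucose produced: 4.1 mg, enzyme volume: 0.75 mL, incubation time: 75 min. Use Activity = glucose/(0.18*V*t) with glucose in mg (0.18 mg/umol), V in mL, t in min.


Activity = glucose_mg / (0.18 mg/umol * V_mL * t_min)
= 4.1 / (0.18 * 0.75 * 75)
= 0.4049 FPU/mL

0.4049 FPU/mL


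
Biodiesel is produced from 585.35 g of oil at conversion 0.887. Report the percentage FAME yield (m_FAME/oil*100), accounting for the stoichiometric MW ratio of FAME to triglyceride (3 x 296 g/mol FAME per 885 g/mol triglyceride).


m_FAME = oil * conv * (3 * 296 / 885) = oil * conv * (888/885)
= 585.35 * 0.887 * 888 / 885
= 520.9655 g
Y = m_FAME / oil * 100 = conv * (888/885) * 100
= 0.887 * 888 / 885 * 100
= 89.00%

89.00%


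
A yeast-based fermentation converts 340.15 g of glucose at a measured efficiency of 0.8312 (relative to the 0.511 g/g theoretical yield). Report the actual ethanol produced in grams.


Actual ethanol: m = 0.511 * 340.15 * 0.8312
m = 144.4764 g

144.4764 g
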